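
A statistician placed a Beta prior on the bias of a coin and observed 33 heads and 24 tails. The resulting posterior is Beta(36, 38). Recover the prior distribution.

Beta is conjugate to the binomial likelihood: posterior = Beta(a+s, b+f).
Subtract the data counts: 36−33=3, 38−24=14.

Beta(3, 14)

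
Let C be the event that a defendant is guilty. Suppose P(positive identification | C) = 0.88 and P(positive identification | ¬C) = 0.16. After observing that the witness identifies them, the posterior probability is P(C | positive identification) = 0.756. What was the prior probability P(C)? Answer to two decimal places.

In odds form, posterior odds = prior odds × likelihood ratio, so prior odds = posterior odds ÷ LR.
Posterior odds = 0.756/(1−0.756) = 3.0984. LR = 0.88/0.16 = 5.5000.
Prior odds = 3.0984/5.5000 = 0.5633, so P(C) = 0.5633/(1+0.5633) ≈ 0.36.

P(C) = 0.36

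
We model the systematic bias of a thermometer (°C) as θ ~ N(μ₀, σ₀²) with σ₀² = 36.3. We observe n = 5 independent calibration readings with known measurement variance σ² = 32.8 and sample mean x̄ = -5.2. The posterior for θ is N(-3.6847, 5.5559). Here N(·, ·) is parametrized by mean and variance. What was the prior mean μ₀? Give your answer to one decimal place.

μ₀ = 4.7

The posterior mean is a precision-weighted average: μ_n = (τ₀μ₀ + τ_data·x̄)/(τ₀+τ_data), with τ₀=1/σ₀² and τ_data=n/σ².
Here τ₀ = 1/36.3 = 0.027548 and τ_data = 5/32.8 = 0.152439, so τ_n = 0.179987.
Rearranging for μ₀: μ₀ = (μ_n·τ_n − τ_data·x̄)/τ₀ = (-3.6847·0.179987 − 0.152439·-5.2) / 0.027548 = 0.129485/0.027548 ≈ 4.7.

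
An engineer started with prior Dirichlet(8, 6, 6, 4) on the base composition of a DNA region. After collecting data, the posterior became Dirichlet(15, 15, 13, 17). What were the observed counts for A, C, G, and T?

counts (7, 9, 7, 13)

For a Dirichlet(α) prior with multinomial counts c, the posterior is Dirichlet(α + c) componentwise.
Counts are posterior − prior componentwise: 15−8=7, 15−6=9, 13−6=7, 17−4=13.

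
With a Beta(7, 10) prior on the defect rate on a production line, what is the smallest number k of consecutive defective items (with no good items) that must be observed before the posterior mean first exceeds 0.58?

k = 7

After k defective items and 0 good items the posterior is Beta(7+k, 10), with mean (7+k)/(7+10+k).
Set (7+k)/(17+k) > 0.58 and solve: k > (0.58·17 − 7)/(1 − 0.58) = 6.810.
The smallest integer exceeding 6.810 is 7.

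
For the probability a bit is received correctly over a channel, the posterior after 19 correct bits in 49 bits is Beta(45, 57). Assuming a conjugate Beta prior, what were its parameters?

A Beta(α, β) prior with s successes and f failures in binomial data gives a Beta(α+s, β+f) posterior.
So α = 45 − 19 = 26 and β = 57 − 30 = 27.

Beta(26, 27)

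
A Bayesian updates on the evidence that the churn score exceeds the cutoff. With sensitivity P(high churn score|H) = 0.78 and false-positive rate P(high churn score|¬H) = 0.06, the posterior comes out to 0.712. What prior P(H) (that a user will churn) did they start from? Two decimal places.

P(H) = 0.16

In odds form, posterior odds = prior odds × likelihood ratio, so prior odds = posterior odds ÷ LR.
Posterior odds = 0.712/(1−0.712) = 2.4722. LR = 0.78/0.06 = 13.0000.
Prior odds = 2.4722/13.0000 = 0.1902, so P(H) = 0.1902/(1+0.1902) ≈ 0.16.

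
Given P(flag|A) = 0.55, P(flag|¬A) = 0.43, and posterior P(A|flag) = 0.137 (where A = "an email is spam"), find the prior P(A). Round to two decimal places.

P(A) = 0.11

In odds form, posterior odds = prior odds × likelihood ratio, so prior odds = posterior odds ÷ LR.
Posterior odds = 0.137/(1−0.137) = 0.1587. LR = 0.55/0.43 = 1.2791.
Prior odds = 0.1587/1.2791 = 0.1241, so P(A) = 0.1241/(1+0.1241) ≈ 0.11.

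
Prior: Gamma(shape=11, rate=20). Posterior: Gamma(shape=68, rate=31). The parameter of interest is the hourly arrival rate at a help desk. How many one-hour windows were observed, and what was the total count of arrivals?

n = 11 one-hour windows with total 57 arrivals

A Gamma(α, β) prior (rate parametrization) on a Poisson rate with n observations summing to S gives posterior Gamma(α+S, β+n).
Matching: Σxᵢ = 68 − 11 = 57 and n = 31 − 20 = 11.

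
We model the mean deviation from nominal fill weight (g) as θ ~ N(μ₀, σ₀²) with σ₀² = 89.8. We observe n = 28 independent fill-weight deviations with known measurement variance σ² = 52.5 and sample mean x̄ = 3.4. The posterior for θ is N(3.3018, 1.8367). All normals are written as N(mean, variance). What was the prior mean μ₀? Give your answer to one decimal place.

μ₀ = -1.4

The posterior mean is a precision-weighted average: μ_n = (τ₀μ₀ + τ_data·x̄)/(τ₀+τ_data), with τ₀=1/σ₀² and τ_data=n/σ².
Here τ₀ = 1/89.8 = 0.011136 and τ_data = 28/52.5 = 0.533333, so τ_n = 0.544469.
Rearranging for μ₀: μ₀ = (μ_n·τ_n − τ_data·x̄)/τ₀ = (3.3018·0.544469 − 0.533333·3.4) / 0.011136 = -0.015604/0.011136 ≈ -1.4.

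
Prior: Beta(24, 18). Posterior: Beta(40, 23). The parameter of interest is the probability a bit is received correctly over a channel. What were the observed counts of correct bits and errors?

16 correct bits and 5 errors

Under Beta–binomial conjugacy the posterior parameters are (a+s, b+f).
Match parameters: s=40−24=16, f=23−18=5.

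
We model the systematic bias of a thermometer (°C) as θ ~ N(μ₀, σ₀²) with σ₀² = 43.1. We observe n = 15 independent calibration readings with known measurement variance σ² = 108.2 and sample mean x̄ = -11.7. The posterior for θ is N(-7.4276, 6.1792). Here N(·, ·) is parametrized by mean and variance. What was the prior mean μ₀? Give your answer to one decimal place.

With known observation variance, the Normal–Normal posterior has precision τ_n = τ₀ + n/σ² and mean μ_n = (τ₀μ₀ + (n/σ²)x̄)/τ_n.
Here τ₀ = 1/43.1 = 0.023202 and τ_data = 15/108.2 = 0.138632, so τ_n = 0.161834.
Rearranging for μ₀: μ₀ = (μ_n·τ_n − τ_data·x̄)/τ₀ = (-7.4276·0.161834 − 0.138632·-11.7) / 0.023202 = 0.419956/0.023202 ≈ 18.1.

μ₀ = 18.1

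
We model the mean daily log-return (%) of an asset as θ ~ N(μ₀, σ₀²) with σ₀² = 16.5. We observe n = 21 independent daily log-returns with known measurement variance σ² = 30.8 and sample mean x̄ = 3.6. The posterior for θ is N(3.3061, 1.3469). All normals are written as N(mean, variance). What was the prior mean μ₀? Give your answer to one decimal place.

With known observation variance, the Normal–Normal posterior has precision τ_n = τ₀ + n/σ² and mean μ_n = (τ₀μ₀ + (n/σ²)x̄)/τ_n.
Here τ₀ = 1/16.5 = 0.060606 and τ_data = 21/30.8 = 0.681818, so τ_n = 0.742424.
Rearranging for μ₀: μ₀ = (μ_n·τ_n − τ_data·x̄)/τ₀ = (3.3061·0.742424 − 0.681818·3.6) / 0.060606 = -0.000017/0.060606 ≈ 0.0.

μ₀ = 0.0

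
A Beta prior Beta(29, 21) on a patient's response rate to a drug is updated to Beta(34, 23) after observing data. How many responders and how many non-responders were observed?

A Beta(α, β) prior with s successes and f failures in binomial data gives a Beta(α+s, β+f) posterior.
Match parameters: s=34−29=5, f=23−21=2.

5 responders and 2 non-responders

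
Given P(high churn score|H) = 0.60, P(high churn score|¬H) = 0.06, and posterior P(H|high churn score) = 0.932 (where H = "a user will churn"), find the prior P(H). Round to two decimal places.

In odds form, posterior odds = prior odds × likelihood ratio, so prior odds = posterior odds ÷ LR.
Posterior odds = 0.932/(1−0.932) = 13.7059. LR = 0.60/0.06 = 10.0000.
Prior odds = 13.7059/10.0000 = 1.3706, so P(H) = 1.3706/(1+1.3706) ≈ 0.58.

P(H) = 0.58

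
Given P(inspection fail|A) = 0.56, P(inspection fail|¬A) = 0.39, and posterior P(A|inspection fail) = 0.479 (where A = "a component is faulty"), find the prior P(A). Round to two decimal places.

In odds form, posterior odds = prior odds × likelihood ratio, so prior odds = posterior odds ÷ LR.
Posterior odds = 0.479/(1−0.479) = 0.9194. LR = 0.56/0.39 = 1.4359.
Prior odds = 0.9194/1.4359 = 0.6403, so P(A) = 0.6403/(1+0.6403) ≈ 0.39.

P(A) = 0.39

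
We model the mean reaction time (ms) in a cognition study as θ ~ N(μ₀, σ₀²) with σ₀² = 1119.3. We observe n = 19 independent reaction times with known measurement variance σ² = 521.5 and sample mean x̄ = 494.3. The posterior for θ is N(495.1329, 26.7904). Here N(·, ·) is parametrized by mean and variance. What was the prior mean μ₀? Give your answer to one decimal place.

μ₀ = 529.1

With known observation variance, the Normal–Normal posterior has precision τ_n = τ₀ + n/σ² and mean μ_n = (τ₀μ₀ + (n/σ²)x̄)/τ_n.
Here τ₀ = 1/1119.3 = 0.000893 and τ_data = 19/521.5 = 0.036433, so τ_n = 0.037326.
Rearranging for μ₀: μ₀ = (μ_n·τ_n − τ_data·x̄)/τ₀ = (495.1329·0.037326 − 0.036433·494.3) / 0.000893 = 0.472499/0.000893 ≈ 529.1.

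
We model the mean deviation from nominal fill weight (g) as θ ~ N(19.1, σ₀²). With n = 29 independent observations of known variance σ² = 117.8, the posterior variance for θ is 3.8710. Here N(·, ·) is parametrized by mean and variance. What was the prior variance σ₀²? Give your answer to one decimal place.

σ₀² = 82.3

For the Normal–Normal model with known σ², precisions add: τ_n = τ₀ + n/σ².
So 1/σ₀² = 1/3.8710 − 29/117.8 = 0.258331 − 0.246180 = 0.012151.
Hence σ₀² = 1/0.012151 ≈ 82.3.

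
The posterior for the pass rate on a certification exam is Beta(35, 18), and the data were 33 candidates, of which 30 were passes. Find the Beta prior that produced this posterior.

Beta(5, 15)

Beta is conjugate to the binomial likelihood: posterior = Beta(a+s, b+f).
So a = 35 − 30 = 5 and b = 18 − 3 = 15.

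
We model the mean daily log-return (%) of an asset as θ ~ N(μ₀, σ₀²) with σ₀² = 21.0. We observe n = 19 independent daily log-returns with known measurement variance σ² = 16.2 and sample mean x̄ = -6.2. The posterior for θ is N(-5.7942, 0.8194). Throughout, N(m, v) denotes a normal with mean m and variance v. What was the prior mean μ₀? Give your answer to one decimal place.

μ₀ = 4.2

With known observation variance, the Normal–Normal posterior has precision τ_n = τ₀ + n/σ² and mean μ_n = (τ₀μ₀ + (n/σ²)x̄)/τ_n.
Here τ₀ = 1/21.0 = 0.047619 and τ_data = 19/16.2 = 1.172840, so τ_n = 1.220459.
Rearranging for μ₀: μ₀ = (μ_n·τ_n − τ_data·x̄)/τ₀ = (-5.7942·1.220459 − 1.172840·-6.2) / 0.047619 = 0.200024/0.047619 ≈ 4.2.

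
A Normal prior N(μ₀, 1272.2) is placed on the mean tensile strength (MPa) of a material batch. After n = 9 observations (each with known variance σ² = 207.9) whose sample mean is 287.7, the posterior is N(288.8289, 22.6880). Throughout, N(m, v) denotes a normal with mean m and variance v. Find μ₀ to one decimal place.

μ₀ = 351.0

With known observation variance, the Normal–Normal posterior has precision τ_n = τ₀ + n/σ² and mean μ_n = (τ₀μ₀ + (n/σ²)x̄)/τ_n.
Here τ₀ = 1/1272.2 = 0.000786 and τ_data = 9/207.9 = 0.043290, so τ_n = 0.044076.
Rearranging for μ₀: μ₀ = (μ_n·τ_n − τ_data·x̄)/τ₀ = (288.8289·0.044076 − 0.043290·287.7) / 0.000786 = 0.275890/0.000786 ≈ 351.0.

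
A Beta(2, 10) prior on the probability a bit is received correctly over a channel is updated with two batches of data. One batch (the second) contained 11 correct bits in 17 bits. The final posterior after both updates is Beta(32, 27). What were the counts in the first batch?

19 correct bits and 11 errors

Because Beta–binomial updating is additive in the counts, the combined data contributed (α_post−α_prior, β_post−β_prior) successes and failures.
Total across both batches: 32−2=30 correct bits, 27−10=17 errors.
Subtract the second batch: 30−11=19 correct bits and 17−6=11 errors.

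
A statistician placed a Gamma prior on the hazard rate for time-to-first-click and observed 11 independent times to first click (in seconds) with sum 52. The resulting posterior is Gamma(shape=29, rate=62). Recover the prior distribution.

For an exponential likelihood with a Gamma(α, β) prior on the rate, n observations with total T give posterior Gamma(α+n, β+T).
So α = 29 − 11 = 18 and β = 62 − 52 = 10.

Gamma(shape=18, rate=10)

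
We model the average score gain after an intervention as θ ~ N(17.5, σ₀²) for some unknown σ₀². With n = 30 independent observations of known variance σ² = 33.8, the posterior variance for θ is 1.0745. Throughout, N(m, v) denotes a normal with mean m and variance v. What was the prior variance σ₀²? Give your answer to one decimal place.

Posterior precision equals prior precision plus data precision: 1/σ_n² = 1/σ₀² + n/σ².
So 1/σ₀² = 1/1.0745 − 30/33.8 = 0.930665 − 0.887574 = 0.043091.
Hence σ₀² = 1/0.043091 ≈ 23.2.

σ₀² = 23.2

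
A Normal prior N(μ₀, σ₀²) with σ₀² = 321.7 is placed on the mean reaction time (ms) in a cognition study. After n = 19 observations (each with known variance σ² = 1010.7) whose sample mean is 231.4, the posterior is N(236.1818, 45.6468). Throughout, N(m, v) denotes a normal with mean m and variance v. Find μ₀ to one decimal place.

μ₀ = 265.1

The posterior mean is a precision-weighted average: μ_n = (τ₀μ₀ + τ_data·x̄)/(τ₀+τ_data), with τ₀=1/σ₀² and τ_data=n/σ².
Here τ₀ = 1/321.7 = 0.003108 and τ_data = 19/1010.7 = 0.018799, so τ_n = 0.021907.
Rearranging for μ₀: μ₀ = (μ_n·τ_n − τ_data·x̄)/τ₀ = (236.1818·0.021907 − 0.018799·231.4) / 0.003108 = 0.823946/0.003108 ≈ 265.1.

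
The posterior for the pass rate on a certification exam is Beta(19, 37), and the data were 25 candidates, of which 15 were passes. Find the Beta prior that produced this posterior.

Beta(4, 27)

A Beta(a, b) prior with s successes and f failures in binomial data gives a Beta(a+s, b+f) posterior.
Subtract the data counts: 19−15=4, 37−10=27.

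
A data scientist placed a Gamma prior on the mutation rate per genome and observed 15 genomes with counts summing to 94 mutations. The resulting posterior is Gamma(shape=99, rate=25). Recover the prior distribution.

A Gamma(α, β) prior (rate parametrization) on a Poisson rate with n observations summing to S gives posterior Gamma(α+S, β+n).
So α = 99 − 94 = 5 and β = 25 − 15 = 10.

Gamma(shape=5, rate=10)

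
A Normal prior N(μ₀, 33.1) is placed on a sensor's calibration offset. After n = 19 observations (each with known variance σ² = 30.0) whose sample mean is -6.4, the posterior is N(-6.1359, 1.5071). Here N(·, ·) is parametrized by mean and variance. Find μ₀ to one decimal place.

With known observation variance, the Normal–Normal posterior has precision τ_n = τ₀ + n/σ² and mean μ_n = (τ₀μ₀ + (n/σ²)x̄)/τ_n.
Here τ₀ = 1/33.1 = 0.030211 and τ_data = 19/30.0 = 0.633333, so τ_n = 0.663544.
Rearranging for μ₀: μ₀ = (μ_n·τ_n − τ_data·x̄)/τ₀ = (-6.1359·0.663544 − 0.633333·-6.4) / 0.030211 = -0.018108/0.030211 ≈ -0.6.

μ₀ = -0.6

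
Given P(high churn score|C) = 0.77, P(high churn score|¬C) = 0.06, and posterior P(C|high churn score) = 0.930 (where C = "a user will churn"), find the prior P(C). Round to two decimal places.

P(C) = 0.51

In odds form, posterior odds = prior odds × likelihood ratio, so prior odds = posterior odds ÷ LR.
Posterior odds = 0.930/(1−0.930) = 13.2857. LR = 0.77/0.06 = 12.8333.
Prior odds = 13.2857/12.8333 = 1.0353, so P(C) = 1.0353/(1+1.0353) ≈ 0.51.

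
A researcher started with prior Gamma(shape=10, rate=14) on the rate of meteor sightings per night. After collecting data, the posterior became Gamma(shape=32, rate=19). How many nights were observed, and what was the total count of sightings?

A Gamma(α, β) prior (rate parametrization) on a Poisson rate with n observations summing to S gives posterior Gamma(α+S, β+n).
Matching: Σxᵢ = 32 − 10 = 22 and n = 19 − 14 = 5.

n = 5 nights with total 22 sightings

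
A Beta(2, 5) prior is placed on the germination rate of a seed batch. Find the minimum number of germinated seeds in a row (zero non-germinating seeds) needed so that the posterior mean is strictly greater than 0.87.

After k germinated seeds and 0 non-germinating seeds the posterior is Beta(2+k, 5), with mean (2+k)/(2+5+k).
Set (2+k)/(7+k) > 0.87 and solve: k > (0.87·7 − 2)/(1 − 0.87) = 31.462.
The smallest integer exceeding 31.462 is 32.

k = 32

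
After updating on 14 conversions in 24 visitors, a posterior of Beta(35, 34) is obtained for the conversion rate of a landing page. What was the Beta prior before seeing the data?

Beta(21, 24)

Under Beta–binomial conjugacy the posterior parameters are (a+s, b+f).
So a = 35 − 14 = 21 and b = 34 − 10 = 24.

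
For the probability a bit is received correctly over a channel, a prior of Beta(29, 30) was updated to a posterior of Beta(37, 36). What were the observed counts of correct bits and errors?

8 correct bits and 6 errors

Beta is conjugate to the binomial likelihood: posterior = Beta(α+s, β+f).
Match parameters: s=37−29=8, f=36−30=6.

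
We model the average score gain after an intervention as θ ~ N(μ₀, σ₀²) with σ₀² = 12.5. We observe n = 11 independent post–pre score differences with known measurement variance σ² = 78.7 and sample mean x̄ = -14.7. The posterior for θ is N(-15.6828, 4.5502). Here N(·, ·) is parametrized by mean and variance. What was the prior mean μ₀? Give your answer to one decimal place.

The posterior mean is a precision-weighted average: μ_n = (τ₀μ₀ + τ_data·x̄)/(τ₀+τ_data), with τ₀=1/σ₀² and τ_data=n/σ².
Here τ₀ = 1/12.5 = 0.080000 and τ_data = 11/78.7 = 0.139771, so τ_n = 0.219771.
Rearranging for μ₀: μ₀ = (μ_n·τ_n − τ_data·x̄)/τ₀ = (-15.6828·0.219771 − 0.139771·-14.7) / 0.080000 = -1.391991/0.080000 ≈ -17.4.

μ₀ = -17.4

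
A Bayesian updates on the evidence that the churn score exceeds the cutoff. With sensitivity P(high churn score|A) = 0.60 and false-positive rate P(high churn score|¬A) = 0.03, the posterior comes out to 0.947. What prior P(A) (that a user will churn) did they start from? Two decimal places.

P(A) = 0.47

In odds form, posterior odds = prior odds × likelihood ratio, so prior odds = posterior odds ÷ LR.
Posterior odds = 0.947/(1−0.947) = 17.8679. LR = 0.60/0.03 = 20.0000.
Prior odds = 17.8679/20.0000 = 0.8934, so P(A) = 0.8934/(1+0.8934) ≈ 0.47.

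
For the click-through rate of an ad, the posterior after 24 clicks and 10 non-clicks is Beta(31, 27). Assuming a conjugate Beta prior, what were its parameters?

Beta is conjugate to the binomial likelihood: posterior = Beta(a+s, b+f).
Subtract the data counts: 31−24=7, 27−10=17.

Beta(7, 17)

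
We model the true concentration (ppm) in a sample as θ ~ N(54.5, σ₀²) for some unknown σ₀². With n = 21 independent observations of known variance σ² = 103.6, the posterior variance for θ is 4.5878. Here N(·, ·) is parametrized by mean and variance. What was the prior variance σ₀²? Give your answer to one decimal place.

σ₀² = 65.5

For the Normal–Normal model with known σ², precisions add: τ_n = τ₀ + n/σ².
So 1/σ₀² = 1/4.5878 − 21/103.6 = 0.217969 − 0.202703 = 0.015266.
Hence σ₀² = 1/0.015266 ≈ 65.5.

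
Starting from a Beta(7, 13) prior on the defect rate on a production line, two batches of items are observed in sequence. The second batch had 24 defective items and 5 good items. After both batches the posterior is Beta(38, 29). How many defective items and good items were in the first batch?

7 defective items and 11 good items

Sequential conjugate updates are equivalent to a single update on the pooled data, so total successes = posterior α − prior α and total failures = posterior β − prior β.
Total across both batches: 38−7=31 defective items, 29−13=16 good items.
Subtract the second batch: 31−24=7 defective items and 16−5=11 good items.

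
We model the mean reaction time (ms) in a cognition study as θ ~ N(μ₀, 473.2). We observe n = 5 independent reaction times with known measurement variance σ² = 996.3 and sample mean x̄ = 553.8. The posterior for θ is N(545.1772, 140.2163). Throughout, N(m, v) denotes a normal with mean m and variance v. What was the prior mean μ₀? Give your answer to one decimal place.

With known observation variance, the Normal–Normal posterior has precision τ_n = τ₀ + n/σ² and mean μ_n = (τ₀μ₀ + (n/σ²)x̄)/τ_n.
Here τ₀ = 1/473.2 = 0.002113 and τ_data = 5/996.3 = 0.005019, so τ_n = 0.007132.
Rearranging for μ₀: μ₀ = (μ_n·τ_n − τ_data·x̄)/τ₀ = (545.1772·0.007132 − 0.005019·553.8) / 0.002113 = 1.108682/0.002113 ≈ 524.7.

μ₀ = 524.7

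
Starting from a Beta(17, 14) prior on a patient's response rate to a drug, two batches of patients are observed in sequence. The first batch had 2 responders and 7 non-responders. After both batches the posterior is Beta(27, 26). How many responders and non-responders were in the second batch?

8 responders and 5 non-responders

Because Beta–binomial updating is additive in the counts, the combined data contributed (α_post−α_prior, β_post−β_prior) successes and failures.
Total across both batches: 27−17=10 responders, 26−14=12 non-responders.
Subtract the first batch: 10−2=8 responders and 12−7=5 non-responders.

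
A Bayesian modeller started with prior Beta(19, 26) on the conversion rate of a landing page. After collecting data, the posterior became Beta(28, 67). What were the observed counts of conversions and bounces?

9 conversions and 41 bounces

A Beta(α, β) prior with s successes and f failures in binomial data gives a Beta(α+s, β+f) posterior.
Match parameters: s=28−19=9, f=67−26=41.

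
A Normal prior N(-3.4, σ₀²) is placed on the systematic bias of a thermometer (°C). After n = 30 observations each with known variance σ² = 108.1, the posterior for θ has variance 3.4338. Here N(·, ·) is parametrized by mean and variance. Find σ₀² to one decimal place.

For the Normal–Normal model with known σ², precisions add: τ_n = τ₀ + n/σ².
So 1/σ₀² = 1/3.4338 − 30/108.1 = 0.291223 − 0.277521 = 0.013702.
Hence σ₀² = 1/0.013702 ≈ 73.0.

σ₀² = 73.0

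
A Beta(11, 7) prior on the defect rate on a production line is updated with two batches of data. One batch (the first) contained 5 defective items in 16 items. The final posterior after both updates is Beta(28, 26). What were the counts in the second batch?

Because Beta–binomial updating is additive in the counts, the combined data contributed (α_post−α_prior, β_post−β_prior) successes and failures.
Total across both batches: 28−11=17 defective items, 26−7=19 good items.
Subtract the first batch: 17−5=12 defective items and 19−11=8 good items.

12 defective items and 8 good items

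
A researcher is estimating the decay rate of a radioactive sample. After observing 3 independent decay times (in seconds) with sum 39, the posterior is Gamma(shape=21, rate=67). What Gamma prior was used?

Gamma(shape=18, rate=28)

For an exponential likelihood with a Gamma(α, β) prior on the rate, n observations with total T give posterior Gamma(α+n, β+T).
So α = 21 − 3 = 18 and β = 67 − 39 = 28.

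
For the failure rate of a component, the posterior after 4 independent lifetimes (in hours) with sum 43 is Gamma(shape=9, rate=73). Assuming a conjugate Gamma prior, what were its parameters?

For an exponential likelihood with a Gamma(α, β) prior on the rate, n observations with total T give posterior Gamma(α+n, β+T).
So α = 9 − 4 = 5 and β = 73 − 43 = 30.

Gamma(shape=5, rate=30)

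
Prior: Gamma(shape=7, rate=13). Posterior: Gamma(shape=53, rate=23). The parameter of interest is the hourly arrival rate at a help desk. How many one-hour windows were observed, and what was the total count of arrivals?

A Gamma(α, β) prior (rate parametrization) on a Poisson rate with n observations summing to S gives posterior Gamma(α+S, β+n).
Matching: Σxᵢ = 53 − 7 = 46 and n = 23 − 13 = 10.

n = 10 one-hour windows with total 46 arrivals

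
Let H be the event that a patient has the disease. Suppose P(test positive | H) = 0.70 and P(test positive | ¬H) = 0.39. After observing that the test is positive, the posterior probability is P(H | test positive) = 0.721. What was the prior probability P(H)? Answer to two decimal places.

Bayes' rule in odds form gives O(H|E) = O(H)·[P(E|H)/P(E|¬H)], hence O(H) = O(H|E)/LR.
Posterior odds = 0.721/(1−0.721) = 2.5842. LR = 0.70/0.39 = 1.7949.
Prior odds = 2.5842/1.7949 = 1.4397, so P(H) = 1.4397/(1+1.4397) ≈ 0.59.

P(H) = 0.59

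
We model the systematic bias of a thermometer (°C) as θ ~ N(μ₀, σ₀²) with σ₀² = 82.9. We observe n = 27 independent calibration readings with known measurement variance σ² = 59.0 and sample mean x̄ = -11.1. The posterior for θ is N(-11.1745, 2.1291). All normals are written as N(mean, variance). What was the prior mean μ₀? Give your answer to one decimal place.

μ₀ = -14.0

With known observation variance, the Normal–Normal posterior has precision τ_n = τ₀ + n/σ² and mean μ_n = (τ₀μ₀ + (n/σ²)x̄)/τ_n.
Here τ₀ = 1/82.9 = 0.012063 and τ_data = 27/59.0 = 0.457627, so τ_n = 0.469690.
Rearranging for μ₀: μ₀ = (μ_n·τ_n − τ_data·x̄)/τ₀ = (-11.1745·0.469690 − 0.457627·-11.1) / 0.012063 = -0.168891/0.012063 ≈ -14.0.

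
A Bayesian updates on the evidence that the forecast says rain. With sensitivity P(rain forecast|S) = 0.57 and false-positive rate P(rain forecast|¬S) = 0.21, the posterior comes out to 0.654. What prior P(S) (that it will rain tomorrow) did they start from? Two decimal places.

P(S) = 0.41

Bayes' rule in odds form gives O(S|E) = O(S)·[P(E|S)/P(E|¬S)], hence O(S) = O(S|E)/LR.
Posterior odds = 0.654/(1−0.654) = 1.8902. LR = 0.57/0.21 = 2.7143.
Prior odds = 1.8902/2.7143 = 0.6964, so P(S) = 0.6964/(1+0.6964) ≈ 0.41.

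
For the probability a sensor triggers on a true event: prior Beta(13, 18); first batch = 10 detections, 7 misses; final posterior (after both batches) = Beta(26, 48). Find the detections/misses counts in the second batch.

Sequential conjugate updates are equivalent to a single update on the pooled data, so total successes = posterior α − prior α and total failures = posterior β − prior β.
Total across both batches: 26−13=13 detections, 48−18=30 misses.
Subtract the first batch: 13−10=3 detections and 30−7=23 misses.

3 detections and 23 misses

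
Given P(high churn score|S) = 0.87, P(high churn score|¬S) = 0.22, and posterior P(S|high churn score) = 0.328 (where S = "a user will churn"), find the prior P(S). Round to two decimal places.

P(S) = 0.11

In odds form, posterior odds = prior odds × likelihood ratio, so prior odds = posterior odds ÷ LR.
Posterior odds = 0.328/(1−0.328) = 0.4881. LR = 0.87/0.22 = 3.9545.
Prior odds = 0.4881/3.9545 = 0.1234, so P(S) = 0.1234/(1+0.1234) ≈ 0.11.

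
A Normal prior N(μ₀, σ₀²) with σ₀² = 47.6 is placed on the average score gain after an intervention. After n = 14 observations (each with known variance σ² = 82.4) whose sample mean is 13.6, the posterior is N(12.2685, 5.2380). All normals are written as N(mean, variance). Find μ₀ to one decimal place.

The posterior mean is a precision-weighted average: μ_n = (τ₀μ₀ + τ_data·x̄)/(τ₀+τ_data), with τ₀=1/σ₀² and τ_data=n/σ².
Here τ₀ = 1/47.6 = 0.021008 and τ_data = 14/82.4 = 0.169903, so τ_n = 0.190911.
Rearranging for μ₀: μ₀ = (μ_n·τ_n − τ_data·x̄)/τ₀ = (12.2685·0.190911 − 0.169903·13.6) / 0.021008 = 0.031511/0.021008 ≈ 1.5.

μ₀ = 1.5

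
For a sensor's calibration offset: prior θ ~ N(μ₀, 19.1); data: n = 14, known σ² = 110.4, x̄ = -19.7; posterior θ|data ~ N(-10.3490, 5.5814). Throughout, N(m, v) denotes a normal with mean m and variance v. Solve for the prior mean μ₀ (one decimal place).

With known observation variance, the Normal–Normal posterior has precision τ_n = τ₀ + n/σ² and mean μ_n = (τ₀μ₀ + (n/σ²)x̄)/τ_n.
Here τ₀ = 1/19.1 = 0.052356 and τ_data = 14/110.4 = 0.126812, so τ_n = 0.179168.
Rearranging for μ₀: μ₀ = (μ_n·τ_n − τ_data·x̄)/τ₀ = (-10.3490·0.179168 − 0.126812·-19.7) / 0.052356 = 0.643987/0.052356 ≈ 12.3.

μ₀ = 12.3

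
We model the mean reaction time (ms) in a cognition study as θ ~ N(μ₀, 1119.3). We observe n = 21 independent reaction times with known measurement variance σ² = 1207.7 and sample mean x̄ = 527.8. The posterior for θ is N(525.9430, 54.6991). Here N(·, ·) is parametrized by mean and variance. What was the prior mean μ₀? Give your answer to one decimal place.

The posterior mean is a precision-weighted average: μ_n = (τ₀μ₀ + τ_data·x̄)/(τ₀+τ_data), with τ₀=1/σ₀² and τ_data=n/σ².
Here τ₀ = 1/1119.3 = 0.000893 and τ_data = 21/1207.7 = 0.017388, so τ_n = 0.018281.
Rearranging for μ₀: μ₀ = (μ_n·τ_n − τ_data·x̄)/τ₀ = (525.9430·0.018281 − 0.017388·527.8) / 0.000893 = 0.437378/0.000893 ≈ 489.8.

μ₀ = 489.8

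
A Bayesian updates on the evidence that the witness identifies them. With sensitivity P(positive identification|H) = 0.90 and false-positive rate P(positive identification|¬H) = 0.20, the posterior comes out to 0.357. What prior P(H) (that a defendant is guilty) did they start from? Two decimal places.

Bayes' rule in odds form gives O(H|E) = O(H)·[P(E|H)/P(E|¬H)], hence O(H) = O(H|E)/LR.
Posterior odds = 0.357/(1−0.357) = 0.5552. LR = 0.90/0.20 = 4.5000.
Prior odds = 0.5552/4.5000 = 0.1234, so P(H) = 0.1234/(1+0.1234) ≈ 0.11.

P(H) = 0.11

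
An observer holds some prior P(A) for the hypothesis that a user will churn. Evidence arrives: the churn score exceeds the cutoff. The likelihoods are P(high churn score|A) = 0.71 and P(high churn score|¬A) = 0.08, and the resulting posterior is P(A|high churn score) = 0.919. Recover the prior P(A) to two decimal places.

P(A) = 0.56

In odds form, posterior odds = prior odds × likelihood ratio, so prior odds = posterior odds ÷ LR.
Posterior odds = 0.919/(1−0.919) = 11.3457. LR = 0.71/0.08 = 8.8750.
Prior odds = 11.3457/8.8750 = 1.2784, so P(A) = 1.2784/(1+1.2784) ≈ 0.56.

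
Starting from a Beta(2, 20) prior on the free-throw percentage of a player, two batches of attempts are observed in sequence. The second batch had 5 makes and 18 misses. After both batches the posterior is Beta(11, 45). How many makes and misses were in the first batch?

4 makes and 7 misses

Because Beta–binomial updating is additive in the counts, the combined data contributed (α_post−α_prior, β_post−β_prior) successes and failures.
Total across both batches: 11−2=9 makes, 45−20=25 misses.
Subtract the second batch: 9−5=4 makes and 25−18=7 misses.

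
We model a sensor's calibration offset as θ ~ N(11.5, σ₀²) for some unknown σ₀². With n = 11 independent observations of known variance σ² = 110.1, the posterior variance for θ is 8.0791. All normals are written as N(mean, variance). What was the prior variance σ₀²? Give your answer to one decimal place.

For the Normal–Normal model with known σ², precisions add: τ_n = τ₀ + n/σ².
So 1/σ₀² = 1/8.0791 − 11/110.1 = 0.123776 − 0.099909 = 0.023867.
Hence σ₀² = 1/0.023867 ≈ 41.9.

σ₀² = 41.9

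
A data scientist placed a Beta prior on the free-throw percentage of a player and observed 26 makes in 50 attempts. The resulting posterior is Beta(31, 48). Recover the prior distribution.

Under Beta–binomial conjugacy the posterior parameters are (α+s, β+f).
Subtract the data counts: 31−26=5, 48−24=24.

Beta(5, 24)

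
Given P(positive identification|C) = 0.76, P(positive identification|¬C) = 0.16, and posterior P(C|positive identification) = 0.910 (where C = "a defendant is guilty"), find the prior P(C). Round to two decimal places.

P(C) = 0.68

Bayes' rule in odds form gives O(C|E) = O(C)·[P(E|C)/P(E|¬C)], hence O(C) = O(C|E)/LR.
Posterior odds = 0.910/(1−0.910) = 10.1111. LR = 0.76/0.16 = 4.7500.
Prior odds = 10.1111/4.7500 = 2.1287, so P(C) = 2.1287/(1+2.1287) ≈ 0.68.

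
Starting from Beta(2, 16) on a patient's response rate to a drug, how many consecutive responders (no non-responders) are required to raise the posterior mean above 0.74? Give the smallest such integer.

k = 44

After k responders and 0 non-responders the posterior is Beta(2+k, 16), with mean (2+k)/(2+16+k).
Set (2+k)/(18+k) > 0.74 and solve: k > (0.74·18 − 2)/(1 − 0.74) = 43.538.
The smallest integer exceeding 43.538 is 44, and checking k=44: (46)/(62) = 0.7419 > 0.74.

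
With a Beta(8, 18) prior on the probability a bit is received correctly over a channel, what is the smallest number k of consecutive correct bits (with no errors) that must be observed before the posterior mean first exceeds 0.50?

k = 11

After k correct bits and 0 errors the posterior is Beta(8+k, 18), with mean (8+k)/(8+18+k).
Set (8+k)/(26+k) > 0.50 and solve: k > (0.50·26 − 8)/(1 − 0.50) = 10.000.
The smallest integer exceeding 10.000 is 11.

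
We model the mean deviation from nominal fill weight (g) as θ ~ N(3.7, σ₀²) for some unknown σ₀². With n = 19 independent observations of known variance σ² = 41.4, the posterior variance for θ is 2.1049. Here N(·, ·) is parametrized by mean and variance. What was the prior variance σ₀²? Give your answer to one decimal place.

For the Normal–Normal model with known σ², precisions add: τ_n = τ₀ + n/σ².
So 1/σ₀² = 1/2.1049 − 19/41.4 = 0.475082 − 0.458937 = 0.016145.
Hence σ₀² = 1/0.016145 ≈ 61.9.

σ₀² = 61.9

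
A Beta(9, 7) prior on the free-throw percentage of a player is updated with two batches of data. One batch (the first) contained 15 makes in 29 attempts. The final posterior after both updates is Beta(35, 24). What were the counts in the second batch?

11 makes and 3 misses

Because Beta–binomial updating is additive in the counts, the combined data contributed (α_post−α_prior, β_post−β_prior) successes and failures.
Total across both batches: 35−9=26 makes, 24−7=17 misses.
Subtract the first batch: 26−15=11 makes and 17−14=3 misses.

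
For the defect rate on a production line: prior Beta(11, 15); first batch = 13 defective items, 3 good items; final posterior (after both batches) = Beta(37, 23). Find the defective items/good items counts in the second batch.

Sequential conjugate updates are equivalent to a single update on the pooled data, so total successes = posterior α − prior α and total failures = posterior β − prior β.
Total across both batches: 37−11=26 defective items, 23−15=8 good items.
Subtract the first batch: 26−13=13 defective items and 8−3=5 good items.

13 defective items and 5 good items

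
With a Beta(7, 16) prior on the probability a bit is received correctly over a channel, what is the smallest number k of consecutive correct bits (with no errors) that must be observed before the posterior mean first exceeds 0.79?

After k correct bits and 0 errors the posterior is Beta(7+k, 16), with mean (7+k)/(7+16+k).
Set (7+k)/(23+k) > 0.79 and solve: k > (0.79·23 − 7)/(1 − 0.79) = 53.190.
The smallest integer exceeding 53.190 is 54.

k = 54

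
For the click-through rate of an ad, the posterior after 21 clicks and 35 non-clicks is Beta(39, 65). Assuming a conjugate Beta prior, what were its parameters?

Beta(18, 30)

A Beta(a, b) prior with s successes and f failures in binomial data gives a Beta(a+s, b+f) posterior.
So a = 39 − 21 = 18 and b = 65 − 35 = 30.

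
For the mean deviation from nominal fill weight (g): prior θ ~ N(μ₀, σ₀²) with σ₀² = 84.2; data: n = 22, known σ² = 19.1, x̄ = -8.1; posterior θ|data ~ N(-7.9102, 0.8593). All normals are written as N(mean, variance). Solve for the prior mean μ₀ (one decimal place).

The posterior mean is a precision-weighted average: μ_n = (τ₀μ₀ + τ_data·x̄)/(τ₀+τ_data), with τ₀=1/σ₀² and τ_data=n/σ².
Here τ₀ = 1/84.2 = 0.011876 and τ_data = 22/19.1 = 1.151832, so τ_n = 1.163708.
Rearranging for μ₀: μ₀ = (μ_n·τ_n − τ_data·x̄)/τ₀ = (-7.9102·1.163708 − 1.151832·-8.1) / 0.011876 = 0.124676/0.011876 ≈ 10.5.

μ₀ = 10.5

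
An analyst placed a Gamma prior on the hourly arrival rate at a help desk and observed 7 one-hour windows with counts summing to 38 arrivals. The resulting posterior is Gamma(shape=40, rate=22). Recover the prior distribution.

A Gamma(α, β) prior (rate parametrization) on a Poisson rate with n observations summing to S gives posterior Gamma(α+S, β+n).
So α = 40 − 38 = 2 and β = 22 − 7 = 15.

Gamma(shape=2, rate=15)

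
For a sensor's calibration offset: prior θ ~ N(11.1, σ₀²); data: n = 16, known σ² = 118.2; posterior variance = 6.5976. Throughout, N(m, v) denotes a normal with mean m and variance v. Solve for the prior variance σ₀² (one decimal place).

σ₀² = 61.7

For the Normal–Normal model with known σ², precisions add: τ_n = τ₀ + n/σ².
So 1/σ₀² = 1/6.5976 − 16/118.2 = 0.151570 − 0.135364 = 0.016206.
Hence σ₀² = 1/0.016206 ≈ 61.7.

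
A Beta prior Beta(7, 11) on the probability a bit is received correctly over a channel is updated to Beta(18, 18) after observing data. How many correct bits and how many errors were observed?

A Beta(α, β) prior with s successes and f failures in binomial data gives a Beta(α+s, β+f) posterior.
Match parameters: s=18−7=11, f=18−11=7.

11 correct bits and 7 errors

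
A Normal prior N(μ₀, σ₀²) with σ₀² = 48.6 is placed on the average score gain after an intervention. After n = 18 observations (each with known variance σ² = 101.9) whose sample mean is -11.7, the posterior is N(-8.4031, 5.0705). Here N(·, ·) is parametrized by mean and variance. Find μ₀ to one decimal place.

μ₀ = 19.9

The posterior mean is a precision-weighted average: μ_n = (τ₀μ₀ + τ_data·x̄)/(τ₀+τ_data), with τ₀=1/σ₀² and τ_data=n/σ².
Here τ₀ = 1/48.6 = 0.020576 and τ_data = 18/101.9 = 0.176644, so τ_n = 0.197220.
Rearranging for μ₀: μ₀ = (μ_n·τ_n − τ_data·x̄)/τ₀ = (-8.4031·0.197220 − 0.176644·-11.7) / 0.020576 = 0.409475/0.020576 ≈ 19.9.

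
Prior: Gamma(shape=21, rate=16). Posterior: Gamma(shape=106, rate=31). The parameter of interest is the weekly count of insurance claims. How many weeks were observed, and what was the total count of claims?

n = 15 weeks with total 85 claims

A Gamma(α, β) prior (rate parametrization) on a Poisson rate with n observations summing to S gives posterior Gamma(α+S, β+n).
Matching: Σxᵢ = 106 − 21 = 85 and n = 31 − 16 = 15.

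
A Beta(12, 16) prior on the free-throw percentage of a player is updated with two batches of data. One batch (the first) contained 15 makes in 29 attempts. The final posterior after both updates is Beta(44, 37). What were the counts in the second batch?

Because Beta–binomial updating is additive in the counts, the combined data contributed (α_post−α_prior, β_post−β_prior) successes and failures.
Total across both batches: 44−12=32 makes, 37−16=21 misses.
Subtract the first batch: 32−15=17 makes and 21−14=7 misses.

17 makes and 7 misses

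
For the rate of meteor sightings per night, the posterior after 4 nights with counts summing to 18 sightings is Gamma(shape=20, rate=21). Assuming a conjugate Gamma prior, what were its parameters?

Gamma(shape=2, rate=17)

A Gamma(α, β) prior (rate parametrization) on a Poisson rate with n observations summing to S gives posterior Gamma(α+S, β+n).
So α = 20 − 18 = 2 and β = 21 − 4 = 17.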